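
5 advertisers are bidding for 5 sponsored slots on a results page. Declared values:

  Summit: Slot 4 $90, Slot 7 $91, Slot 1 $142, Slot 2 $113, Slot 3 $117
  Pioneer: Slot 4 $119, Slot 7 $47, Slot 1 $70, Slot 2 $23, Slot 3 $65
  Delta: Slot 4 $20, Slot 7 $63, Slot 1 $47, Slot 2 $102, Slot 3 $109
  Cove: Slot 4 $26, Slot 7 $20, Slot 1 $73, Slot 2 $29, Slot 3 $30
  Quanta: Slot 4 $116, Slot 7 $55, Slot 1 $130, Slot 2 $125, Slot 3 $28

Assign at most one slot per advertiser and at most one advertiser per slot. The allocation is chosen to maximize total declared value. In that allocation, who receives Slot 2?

Optimal: Summit→Slot 7 ($91), Pioneer→Slot 4 ($119), Delta→Slot 3 ($109), Cove→Slot 1 ($73), Quanta→Slot 2 ($125) — total 91+119+109+73+125 = $517.
Quanta's own top slot is Slot 1 ($130), but forcing Quanta→Slot 1 and reassigning the rest optimally gives only $491 — worse by 26.

Quanta receives Slot 2.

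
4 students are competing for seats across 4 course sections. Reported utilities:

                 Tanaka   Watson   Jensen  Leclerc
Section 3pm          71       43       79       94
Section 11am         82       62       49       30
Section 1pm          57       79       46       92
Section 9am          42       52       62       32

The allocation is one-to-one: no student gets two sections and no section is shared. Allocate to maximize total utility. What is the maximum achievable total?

This is a one-to-one assignment (maximum-weight bipartite matching).
Optimal: Tanaka→Section 11am (82 points), Watson→Section 1pm (79 points), Jensen→Section 9am (62 points), Leclerc→Section 3pm (94 points) — total 82+79+62+94 = 317 points.
Row-greedy (each student in turn takes its best remaining section) gives 272 points, worse by 45.
Next-best assignment: Tanaka→Section 11am, Watson→Section 9am, Jensen→Section 3pm, Leclerc→Section 1pm = 305 points.
Every other assignment is strictly worse.

Max total: 317 points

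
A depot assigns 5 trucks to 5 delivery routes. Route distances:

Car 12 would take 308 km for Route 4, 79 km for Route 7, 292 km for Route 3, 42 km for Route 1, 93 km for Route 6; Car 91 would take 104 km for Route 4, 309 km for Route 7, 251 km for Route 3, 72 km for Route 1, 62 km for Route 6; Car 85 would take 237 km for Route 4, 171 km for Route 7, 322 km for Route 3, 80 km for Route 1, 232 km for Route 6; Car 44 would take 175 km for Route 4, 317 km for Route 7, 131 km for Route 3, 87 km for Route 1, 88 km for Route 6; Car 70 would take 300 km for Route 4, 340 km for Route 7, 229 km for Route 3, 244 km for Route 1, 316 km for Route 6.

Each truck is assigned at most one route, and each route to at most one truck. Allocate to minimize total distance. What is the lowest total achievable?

Minimum total: 580 km

This is the linear assignment problem.
Optimal: Car 12→Route 7 (79 km), Car 91→Route 4 (104 km), Car 85→Route 1 (80 km), Car 44→Route 6 (88 km), Car 70→Route 3 (229 km) — total 79+104+80+88+229 = 580 km.
Min-entry greedy (repeatedly take the single cheapest remaining cell) gives 706 km, worse by 126.
Next-best assignment: Car 12→Route 7, Car 91→Route 6, Car 85→Route 1, Car 44→Route 4, Car 70→Route 3 = 625 km.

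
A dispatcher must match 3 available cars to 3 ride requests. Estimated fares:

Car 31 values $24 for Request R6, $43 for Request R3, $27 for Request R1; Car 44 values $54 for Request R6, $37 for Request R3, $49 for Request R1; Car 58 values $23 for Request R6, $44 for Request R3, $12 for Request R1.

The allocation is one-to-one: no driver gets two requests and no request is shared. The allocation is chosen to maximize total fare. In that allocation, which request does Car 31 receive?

Car 31 receives Request R1.

Optimal: Car 31→Request R1 ($27), Car 44→Request R6 ($54), Car 58→Request R3 ($44) — total 27+54+44 = $125.
Row-greedy (each driver in turn takes its best remaining request) gives $109, worse by 16.
Swapping Car 58↔Car 31 (Car 58→Request R1 $12, Car 31→Request R3 $43) loses 16.
No other one-to-one assignment exceeds $125.
Car 31's own top request is Request R3 ($43), but forcing Car 31→Request R3 and reassigning the rest optimally gives only $115 — worse by 10.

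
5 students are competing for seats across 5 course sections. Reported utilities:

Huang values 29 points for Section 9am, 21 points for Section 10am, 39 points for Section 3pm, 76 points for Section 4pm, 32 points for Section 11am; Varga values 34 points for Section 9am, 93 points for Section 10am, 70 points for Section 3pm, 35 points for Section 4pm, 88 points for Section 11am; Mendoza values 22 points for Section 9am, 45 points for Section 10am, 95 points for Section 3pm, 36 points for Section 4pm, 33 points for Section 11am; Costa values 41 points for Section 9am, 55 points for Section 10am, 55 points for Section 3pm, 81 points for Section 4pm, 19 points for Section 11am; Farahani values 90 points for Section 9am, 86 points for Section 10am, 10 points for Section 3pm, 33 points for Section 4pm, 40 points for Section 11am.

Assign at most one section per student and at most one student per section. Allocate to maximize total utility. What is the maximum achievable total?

Maximum total: 404 points

This is a one-to-one assignment (maximum-weight bipartite matching).
Optimal: Huang→Section 4pm (76 points), Varga→Section 11am (88 points), Mendoza→Section 3pm (95 points), Costa→Section 10am (55 points), Farahani→Section 9am (90 points) — total 76+88+95+55+90 = 404 points.
Column-greedy (each section in turn goes to its best remaining student) gives 391 points, worse by 13.
Next-best assignment: Huang→Section 11am, Varga→Section 10am, Mendoza→Section 3pm, Costa→Section 4pm, Farahani→Section 9am = 391 points.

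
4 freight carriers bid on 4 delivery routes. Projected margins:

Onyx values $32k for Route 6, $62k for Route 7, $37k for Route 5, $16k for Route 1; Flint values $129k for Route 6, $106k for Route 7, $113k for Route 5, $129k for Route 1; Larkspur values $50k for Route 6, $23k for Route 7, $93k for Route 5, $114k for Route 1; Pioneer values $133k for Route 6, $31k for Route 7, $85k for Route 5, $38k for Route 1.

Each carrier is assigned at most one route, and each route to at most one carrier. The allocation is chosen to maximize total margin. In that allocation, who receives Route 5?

Flint receives Route 5.

This is the linear assignment problem.
Optimal: Onyx→Route 7 ($62k), Flint→Route 5 ($113k), Larkspur→Route 1 ($114k), Pioneer→Route 6 ($133k) — total 62+113+114+133 = $422k.
Max-entry greedy (repeatedly take the single best remaining cell) gives $417k, worse by 5.
Next-best assignment: Onyx→Route 7, Flint→Route 1, Larkspur→Route 5, Pioneer→Route 6 = $417k.
Flint's own top route is Route 6 ($129k), but forcing Flint→Route 6 and reassigning the rest optimally gives only $390k — worse by 32.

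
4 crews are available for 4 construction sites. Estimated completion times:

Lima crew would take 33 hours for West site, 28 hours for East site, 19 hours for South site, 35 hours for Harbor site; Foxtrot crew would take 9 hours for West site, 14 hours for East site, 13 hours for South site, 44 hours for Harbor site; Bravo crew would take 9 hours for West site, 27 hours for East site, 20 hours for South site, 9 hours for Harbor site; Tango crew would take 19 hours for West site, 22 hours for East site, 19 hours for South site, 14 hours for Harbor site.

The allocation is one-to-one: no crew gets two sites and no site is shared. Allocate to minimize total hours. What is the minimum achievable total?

Optimal: Lima crew→South site (19 hours), Foxtrot crew→East site (14 hours), Bravo crew→West site (9 hours), Tango crew→Harbor site (14 hours) — total 19+14+9+14 = 56 hours.
Row-greedy (each crew in turn takes its cheapest remaining site) gives 59 hours, worse by 3.
No other one-to-one assignment undercuts 56 hours.

Min total: 56 hours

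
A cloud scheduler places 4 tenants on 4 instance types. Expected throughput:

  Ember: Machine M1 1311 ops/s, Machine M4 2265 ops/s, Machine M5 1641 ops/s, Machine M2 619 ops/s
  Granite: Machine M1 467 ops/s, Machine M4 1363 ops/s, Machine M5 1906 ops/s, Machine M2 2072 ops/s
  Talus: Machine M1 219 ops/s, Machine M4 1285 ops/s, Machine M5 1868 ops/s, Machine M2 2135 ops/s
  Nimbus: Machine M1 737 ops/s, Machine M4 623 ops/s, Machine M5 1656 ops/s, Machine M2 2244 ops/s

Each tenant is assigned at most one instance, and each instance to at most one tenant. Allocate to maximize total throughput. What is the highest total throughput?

Optimal: Ember→Machine M4 (2265 ops/s), Granite→Machine M5 (1906 ops/s), Talus→Machine M2 (2135 ops/s), Nimbus→Machine M1 (737 ops/s) — total 2265+1906+2135+737 = 7043 ops/s.
Row-greedy (each tenant in turn takes its best remaining instance) gives 6942 ops/s, worse by 101.
Next-best assignment: Ember→Machine M4, Granite→Machine M2, Talus→Machine M5, Nimbus→Machine M1 = 6942 ops/s.
Swapping Nimbus↔Ember (Nimbus→Machine M4 623 ops/s, Ember→Machine M1 1311 ops/s) loses 1068.
No other one-to-one assignment exceeds 7043 ops/s.

Max total: 7043 ops/s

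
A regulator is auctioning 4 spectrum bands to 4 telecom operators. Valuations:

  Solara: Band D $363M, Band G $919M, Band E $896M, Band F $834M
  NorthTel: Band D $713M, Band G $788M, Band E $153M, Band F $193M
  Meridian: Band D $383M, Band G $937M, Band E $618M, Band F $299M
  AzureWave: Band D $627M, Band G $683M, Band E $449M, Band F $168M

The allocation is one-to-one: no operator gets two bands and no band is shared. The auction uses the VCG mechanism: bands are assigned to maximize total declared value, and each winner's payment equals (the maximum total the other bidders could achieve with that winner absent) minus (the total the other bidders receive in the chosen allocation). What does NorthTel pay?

NorthTel pays $240M.

Efficient allocation: Solara→Band F ($834M), NorthTel→Band D ($713M), Meridian→Band G ($937M), AzureWave→Band E ($449M); total welfare W = $2933M.
NorthTel receives Band D at value $713M, so the others get W − 713 = $2220M.
Without NorthTel: best allocation of the remaining 3 bidders over all 4 bands is Solara→Band E ($896M), Meridian→Band G ($937M), AzureWave→Band D ($627M), total $2460M.
VCG payment = (others' best without NorthTel) − (others' welfare with NorthTel) = 2460 − 2220 = $240M.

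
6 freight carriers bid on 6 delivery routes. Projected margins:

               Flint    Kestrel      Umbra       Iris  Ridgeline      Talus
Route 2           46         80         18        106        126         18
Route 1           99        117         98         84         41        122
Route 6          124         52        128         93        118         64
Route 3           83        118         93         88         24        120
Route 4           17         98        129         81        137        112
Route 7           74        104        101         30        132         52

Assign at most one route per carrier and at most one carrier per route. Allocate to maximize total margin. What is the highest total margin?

Optimal: Flint→Route 6 ($124k), Kestrel→Route 3 ($118k), Umbra→Route 4 ($129k), Iris→Route 2 ($106k), Ridgeline→Route 7 ($132k), Talus→Route 1 ($122k) — total 124+118+129+106+132+122 = $731k.
Column-greedy (each route in turn goes to its best remaining carrier) gives $649k, worse by 82.
Next-best assignment: Flint→Route 6, Kestrel→Route 1, Umbra→Route 4, Iris→Route 2, Ridgeline→Route 7, Talus→Route 3 = $728k.
Swapping Umbra↔Iris (Umbra→Route 2 $18k, Iris→Route 4 $81k) loses 136.

Maximum total: $731k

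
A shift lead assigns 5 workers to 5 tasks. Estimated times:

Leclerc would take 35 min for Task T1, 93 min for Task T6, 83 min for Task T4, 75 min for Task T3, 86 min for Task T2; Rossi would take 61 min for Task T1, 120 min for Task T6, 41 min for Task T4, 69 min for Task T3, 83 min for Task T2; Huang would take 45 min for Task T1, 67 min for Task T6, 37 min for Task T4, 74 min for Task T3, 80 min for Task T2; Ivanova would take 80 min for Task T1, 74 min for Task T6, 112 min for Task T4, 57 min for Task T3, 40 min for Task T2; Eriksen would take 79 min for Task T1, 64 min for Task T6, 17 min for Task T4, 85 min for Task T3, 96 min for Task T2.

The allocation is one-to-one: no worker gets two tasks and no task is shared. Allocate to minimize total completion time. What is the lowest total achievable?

Optimal: Leclerc→Task T1 (35 min), Rossi→Task T3 (69 min), Huang→Task T6 (67 min), Ivanova→Task T2 (40 min), Eriksen→Task T4 (17 min) — total 35+69+67+40+17 = 228 min.
Row-greedy (each worker in turn takes its cheapest remaining task) gives 268 min, worse by 40.
Next-best assignment: Leclerc→Task T1, Rossi→Task T3, Huang→Task T4, Ivanova→Task T2, Eriksen→Task T6 = 245 min.

Minimum total: 228 min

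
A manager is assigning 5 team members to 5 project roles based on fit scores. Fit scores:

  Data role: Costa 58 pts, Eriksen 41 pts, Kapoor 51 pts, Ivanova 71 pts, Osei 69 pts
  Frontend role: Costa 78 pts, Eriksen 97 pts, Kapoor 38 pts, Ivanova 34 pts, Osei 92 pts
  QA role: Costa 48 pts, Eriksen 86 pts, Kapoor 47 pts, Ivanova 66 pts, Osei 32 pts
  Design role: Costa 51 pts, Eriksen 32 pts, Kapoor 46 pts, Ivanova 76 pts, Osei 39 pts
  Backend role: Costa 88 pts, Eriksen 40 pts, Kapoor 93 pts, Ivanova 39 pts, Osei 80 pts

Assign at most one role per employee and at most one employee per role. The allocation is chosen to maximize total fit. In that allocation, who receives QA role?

This is a one-to-one assignment (maximum-weight bipartite matching).
Optimal: Costa→Data role (58 pts), Eriksen→QA role (86 pts), Kapoor→Backend role (93 pts), Ivanova→Design role (76 pts), Osei→Frontend role (92 pts) — total 58+86+93+76+92 = 405 pts.
Row-greedy (each employee in turn takes its best remaining role) gives 344 pts, worse by 61.
Next-best assignment: Costa→Frontend role, Eriksen→QA role, Kapoor→Backend role, Ivanova→Design role, Osei→Data role = 402 pts.
Checked against all permutations: 405 pts is optimal.
Eriksen's own top role is Frontend role (97 pts), but forcing Eriksen→Frontend role and reassigning the rest optimally gives only 383 pts — worse by 22.

Eriksen receives QA role.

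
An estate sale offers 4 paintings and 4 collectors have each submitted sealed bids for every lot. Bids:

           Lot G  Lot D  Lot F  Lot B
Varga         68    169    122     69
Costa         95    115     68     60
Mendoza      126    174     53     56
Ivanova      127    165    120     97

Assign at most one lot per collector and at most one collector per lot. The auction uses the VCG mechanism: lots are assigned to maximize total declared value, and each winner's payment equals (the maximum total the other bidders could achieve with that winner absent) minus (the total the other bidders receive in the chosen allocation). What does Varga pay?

Varga pays $23.

Efficient allocation: Varga→Lot F ($122), Costa→Lot G ($95), Mendoza→Lot D ($174), Ivanova→Lot B ($97); total welfare W = $488.
Varga receives Lot F at value $122, so the others get W − 122 = $366.
Without Varga: best allocation of the remaining 3 bidders over all 4 lots is Costa→Lot G ($95), Mendoza→Lot D ($174), Ivanova→Lot F ($120), total $389.
VCG payment = (others' best without Varga) − (others' welfare with Varga) = 389 − 366 = $23.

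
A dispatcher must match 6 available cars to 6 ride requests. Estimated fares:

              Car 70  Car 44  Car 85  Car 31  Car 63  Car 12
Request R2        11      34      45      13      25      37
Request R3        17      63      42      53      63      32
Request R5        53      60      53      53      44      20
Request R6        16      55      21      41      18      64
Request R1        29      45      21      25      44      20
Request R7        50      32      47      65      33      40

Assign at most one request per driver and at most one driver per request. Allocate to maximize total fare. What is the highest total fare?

Treat this as an assignment problem: match each driver to one request.
Optimal: Car 70→Request R5 ($53), Car 44→Request R1 ($45), Car 85→Request R2 ($45), Car 31→Request R7 ($65), Car 63→Request R3 ($63), Car 12→Request R6 ($64) — total 53+45+45+65+63+64 = $335.
Every other assignment is strictly worse.

Maximum total: $335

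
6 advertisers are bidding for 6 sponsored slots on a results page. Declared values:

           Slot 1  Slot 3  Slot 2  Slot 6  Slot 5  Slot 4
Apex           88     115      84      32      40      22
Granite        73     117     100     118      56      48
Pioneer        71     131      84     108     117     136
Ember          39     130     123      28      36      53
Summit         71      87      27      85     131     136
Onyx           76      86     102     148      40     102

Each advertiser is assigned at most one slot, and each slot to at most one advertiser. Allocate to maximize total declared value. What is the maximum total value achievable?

Optimal: Apex→Slot 1 ($88), Granite→Slot 3 ($117), Pioneer→Slot 4 ($136), Ember→Slot 2 ($123), Summit→Slot 5 ($131), Onyx→Slot 6 ($148) — total 88+117+136+123+131+148 = $743.
Column-greedy (each slot in turn goes to its best remaining advertiser) gives $669, worse by 74.
Next-best assignment: Apex→Slot 1, Granite→Slot 2, Pioneer→Slot 4, Ember→Slot 3, Summit→Slot 5, Onyx→Slot 6 = $733.

Max total: $743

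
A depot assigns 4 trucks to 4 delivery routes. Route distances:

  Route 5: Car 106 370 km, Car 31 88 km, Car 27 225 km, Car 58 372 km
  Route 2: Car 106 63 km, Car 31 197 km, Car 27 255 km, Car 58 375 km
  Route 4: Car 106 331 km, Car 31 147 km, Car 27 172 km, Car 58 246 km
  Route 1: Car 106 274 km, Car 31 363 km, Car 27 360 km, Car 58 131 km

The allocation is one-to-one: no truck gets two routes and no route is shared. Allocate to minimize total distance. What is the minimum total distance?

Optimal: Car 106→Route 2 (63 km), Car 31→Route 5 (88 km), Car 27→Route 4 (172 km), Car 58→Route 1 (131 km) — total 63+88+172+131 = 454 km.

Min total: 454 km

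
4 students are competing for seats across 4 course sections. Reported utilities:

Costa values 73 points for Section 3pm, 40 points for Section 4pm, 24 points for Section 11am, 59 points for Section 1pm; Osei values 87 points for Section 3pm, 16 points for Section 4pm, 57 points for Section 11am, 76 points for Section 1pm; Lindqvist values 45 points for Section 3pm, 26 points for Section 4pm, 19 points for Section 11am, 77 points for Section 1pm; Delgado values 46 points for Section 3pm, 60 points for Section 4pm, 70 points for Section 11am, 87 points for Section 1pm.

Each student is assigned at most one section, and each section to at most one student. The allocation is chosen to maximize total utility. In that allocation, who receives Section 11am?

Optimal: Costa→Section 4pm (40 points), Osei→Section 3pm (87 points), Lindqvist→Section 1pm (77 points), Delgado→Section 11am (70 points) — total 40+87+77+70 = 274 points.
Max-entry greedy (repeatedly take the single best remaining cell) gives 233 points, worse by 41.
No other one-to-one assignment exceeds 274 points.
Delgado's own top section is Section 1pm (87 points), but forcing Delgado→Section 1pm and reassigning the rest optimally gives only 243 points — worse by 31.

Delgado receives Section 11am.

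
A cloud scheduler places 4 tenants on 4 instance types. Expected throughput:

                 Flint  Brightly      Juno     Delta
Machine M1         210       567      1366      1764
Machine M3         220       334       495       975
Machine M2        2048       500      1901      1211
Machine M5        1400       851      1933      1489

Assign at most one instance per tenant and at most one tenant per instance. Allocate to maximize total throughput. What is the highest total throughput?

Maximum total: 6079 ops/s

This is a one-to-one assignment (maximum-weight bipartite matching).
Optimal: Flint→Machine M2 (2048 ops/s), Brightly→Machine M3 (334 ops/s), Juno→Machine M5 (1933 ops/s), Delta→Machine M1 (1764 ops/s) — total 2048+334+1933+1764 = 6079 ops/s.
Column-greedy (each instance in turn goes to its best remaining tenant) gives 5158 ops/s, worse by 921.
Swapping Flint↔Brightly (Flint→Machine M3 220 ops/s, Brightly→Machine M2 500 ops/s) loses 1662.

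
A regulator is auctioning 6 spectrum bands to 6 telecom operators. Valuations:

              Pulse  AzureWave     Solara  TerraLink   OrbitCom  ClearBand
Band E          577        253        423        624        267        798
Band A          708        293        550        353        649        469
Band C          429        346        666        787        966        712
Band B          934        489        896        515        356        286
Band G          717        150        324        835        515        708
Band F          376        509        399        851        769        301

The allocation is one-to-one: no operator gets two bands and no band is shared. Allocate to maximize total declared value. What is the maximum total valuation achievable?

Optimal: Pulse→Band A ($708M), AzureWave→Band F ($509M), Solara→Band B ($896M), TerraLink→Band G ($835M), OrbitCom→Band C ($966M), ClearBand→Band E ($798M) — total 708+509+896+835+966+798 = $4712M.
Swapping Pulse↔Solara (Pulse→Band B $934M, Solara→Band A $550M) loses 120.
No other one-to-one assignment exceeds $4712M.

Max total: $4712M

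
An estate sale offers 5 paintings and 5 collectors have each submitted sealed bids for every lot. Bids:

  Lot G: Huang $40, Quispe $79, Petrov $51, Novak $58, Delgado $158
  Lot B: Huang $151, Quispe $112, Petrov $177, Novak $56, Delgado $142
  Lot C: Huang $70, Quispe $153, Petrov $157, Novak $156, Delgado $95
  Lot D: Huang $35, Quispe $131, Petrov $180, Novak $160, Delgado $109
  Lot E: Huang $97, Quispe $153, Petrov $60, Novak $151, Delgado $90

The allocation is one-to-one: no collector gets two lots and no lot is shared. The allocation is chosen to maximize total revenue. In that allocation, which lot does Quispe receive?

Quispe receives Lot E.

Optimal: Huang→Lot B ($151), Quispe→Lot E ($153), Petrov→Lot D ($180), Novak→Lot C ($156), Delgado→Lot G ($158) — total 151+153+180+156+158 = $798.
Column-greedy (each lot in turn goes to its best remaining collector) gives $719, worse by 79.
No other one-to-one assignment exceeds $798.
Quispe's own top lot is Lot C ($153), but forcing Quispe→Lot C and reassigning the rest optimally gives only $793 — worse by 5.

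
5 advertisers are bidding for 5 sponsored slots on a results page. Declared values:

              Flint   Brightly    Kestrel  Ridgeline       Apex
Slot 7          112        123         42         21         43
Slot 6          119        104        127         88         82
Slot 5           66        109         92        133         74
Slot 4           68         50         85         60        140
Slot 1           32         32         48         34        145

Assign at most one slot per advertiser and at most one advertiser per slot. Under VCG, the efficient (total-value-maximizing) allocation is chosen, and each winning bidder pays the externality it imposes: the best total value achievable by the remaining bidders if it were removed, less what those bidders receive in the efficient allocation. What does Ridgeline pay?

Efficient allocation: Flint→Slot 6 ($119), Brightly→Slot 7 ($123), Kestrel→Slot 4 ($85), Ridgeline→Slot 5 ($133), Apex→Slot 1 ($145); total welfare W = $605.
Ridgeline receives Slot 5 at value $133, so the others get W − 133 = $472.
Without Ridgeline: best allocation of the remaining 4 bidders over all 5 slots is Flint→Slot 7 ($112), Brightly→Slot 5 ($109), Kestrel→Slot 6 ($127), Apex→Slot 1 ($145), total $493.
VCG payment = (others' best without Ridgeline) − (others' welfare with Ridgeline) = 493 − 472 = $21.

Ridgeline pays $21.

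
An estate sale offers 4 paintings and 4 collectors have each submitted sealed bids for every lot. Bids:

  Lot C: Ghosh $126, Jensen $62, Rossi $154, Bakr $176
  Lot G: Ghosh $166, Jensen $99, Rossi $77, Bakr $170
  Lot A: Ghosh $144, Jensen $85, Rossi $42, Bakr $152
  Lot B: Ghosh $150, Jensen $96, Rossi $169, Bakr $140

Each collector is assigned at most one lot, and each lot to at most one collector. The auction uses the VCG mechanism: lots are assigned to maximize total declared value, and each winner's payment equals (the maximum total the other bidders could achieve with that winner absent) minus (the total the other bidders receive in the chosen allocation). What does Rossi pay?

Rossi pays $11.

Efficient allocation: Ghosh→Lot G ($166), Jensen→Lot A ($85), Rossi→Lot B ($169), Bakr→Lot C ($176); total welfare W = $596.
Rossi receives Lot B at value $169, so the others get W − 169 = $427.
Without Rossi: best allocation of the remaining 3 bidders over all 4 lots is Ghosh→Lot G ($166), Jensen→Lot B ($96), Bakr→Lot C ($176), total $438.
VCG payment = (others' best without Rossi) − (others' welfare with Rossi) = 438 − 427 = $11.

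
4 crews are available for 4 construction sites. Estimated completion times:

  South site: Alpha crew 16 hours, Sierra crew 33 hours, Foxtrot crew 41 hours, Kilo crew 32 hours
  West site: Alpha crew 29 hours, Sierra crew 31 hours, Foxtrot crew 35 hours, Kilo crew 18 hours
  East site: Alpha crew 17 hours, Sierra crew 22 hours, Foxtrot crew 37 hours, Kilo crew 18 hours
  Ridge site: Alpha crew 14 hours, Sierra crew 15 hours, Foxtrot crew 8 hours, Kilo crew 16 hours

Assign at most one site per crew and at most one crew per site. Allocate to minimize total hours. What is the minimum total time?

Optimal: Alpha crew→South site (16 hours), Sierra crew→East site (22 hours), Foxtrot crew→Ridge site (8 hours), Kilo crew→West site (18 hours) — total 16+22+8+18 = 64 hours.
Row-greedy (each crew in turn takes its cheapest remaining site) gives 103 hours, worse by 39.
Next-best assignment: Alpha crew→South site, Sierra crew→West site, Foxtrot crew→Ridge site, Kilo crew→East site = 73 hours.
Swapping Alpha crew↔Sierra crew (Alpha crew→East site 17 hours, Sierra crew→South site 33 hours) adds 12.

Min total: 64 hours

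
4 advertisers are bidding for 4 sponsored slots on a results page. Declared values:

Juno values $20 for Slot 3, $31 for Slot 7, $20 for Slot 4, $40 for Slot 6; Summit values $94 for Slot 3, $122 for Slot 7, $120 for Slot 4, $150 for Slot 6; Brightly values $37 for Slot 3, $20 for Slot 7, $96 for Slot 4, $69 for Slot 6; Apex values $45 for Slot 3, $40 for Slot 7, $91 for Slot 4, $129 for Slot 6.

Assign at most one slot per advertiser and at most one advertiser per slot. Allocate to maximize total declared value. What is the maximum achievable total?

Maximum total: $367

Optimal: Juno→Slot 3 ($20), Summit→Slot 7 ($122), Brightly→Slot 4 ($96), Apex→Slot 6 ($129) — total 20+122+96+129 = $367.
Row-greedy (each advertiser in turn takes its best remaining slot) gives $303, worse by 64.
Next-best assignment: Juno→Slot 7, Summit→Slot 3, Brightly→Slot 4, Apex→Slot 6 = $350.
Swapping Summit↔Juno (Summit→Slot 3 $94, Juno→Slot 7 $31) loses 17.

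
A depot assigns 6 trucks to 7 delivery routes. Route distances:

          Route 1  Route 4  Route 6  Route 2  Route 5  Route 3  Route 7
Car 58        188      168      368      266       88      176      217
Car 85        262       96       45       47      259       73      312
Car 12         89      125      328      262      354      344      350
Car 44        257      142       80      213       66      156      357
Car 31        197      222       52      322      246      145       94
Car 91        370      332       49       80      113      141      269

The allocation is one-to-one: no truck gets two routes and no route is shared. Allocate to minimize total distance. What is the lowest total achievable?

Optimal: Car 58→Route 5 (88 km), Car 85→Route 3 (73 km), Car 12→Route 1 (89 km), Car 44→Route 6 (80 km), Car 31→Route 7 (94 km), Car 91→Route 2 (80 km) — total 88+73+89+80+94+80 = 504 km.
Row-greedy (each truck in turn takes its cheapest remaining route) gives 538 km, worse by 34.
Next-best assignment: Car 58→Route 5, Car 85→Route 2, Car 12→Route 1, Car 44→Route 4, Car 31→Route 7, Car 91→Route 6 = 509 km.
Checked against all permutations: 504 km is optimal.

Minimum total: 504 km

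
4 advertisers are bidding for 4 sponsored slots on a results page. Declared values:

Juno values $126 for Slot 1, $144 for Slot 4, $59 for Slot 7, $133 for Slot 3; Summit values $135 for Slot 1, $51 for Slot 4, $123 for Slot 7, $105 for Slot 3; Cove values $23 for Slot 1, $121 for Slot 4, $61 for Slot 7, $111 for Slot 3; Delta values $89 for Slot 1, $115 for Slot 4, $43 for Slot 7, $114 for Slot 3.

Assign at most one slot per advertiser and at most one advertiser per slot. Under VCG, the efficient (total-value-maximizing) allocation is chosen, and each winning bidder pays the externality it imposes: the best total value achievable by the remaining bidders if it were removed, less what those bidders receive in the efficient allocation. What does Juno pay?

Efficient allocation: Juno→Slot 1 ($126), Summit→Slot 7 ($123), Cove→Slot 4 ($121), Delta→Slot 3 ($114); total welfare W = $484.
Juno receives Slot 1 at value $126, so the others get W − 126 = $358.
Without Juno: best allocation of the remaining 3 bidders over all 4 slots is Summit→Slot 1 ($135), Cove→Slot 4 ($121), Delta→Slot 3 ($114), total $370.
VCG payment = (others' best without Juno) − (others' welfare with Juno) = 370 − 358 = $12.

Juno pays $12.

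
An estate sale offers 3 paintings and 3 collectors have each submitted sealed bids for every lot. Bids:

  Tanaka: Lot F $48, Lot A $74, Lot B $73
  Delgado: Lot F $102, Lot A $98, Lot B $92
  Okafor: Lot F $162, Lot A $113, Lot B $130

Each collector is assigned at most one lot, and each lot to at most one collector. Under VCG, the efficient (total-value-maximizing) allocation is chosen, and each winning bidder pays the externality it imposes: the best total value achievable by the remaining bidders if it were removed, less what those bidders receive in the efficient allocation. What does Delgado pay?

Delgado pays $1.

Efficient allocation: Tanaka→Lot B ($73), Delgado→Lot A ($98), Okafor→Lot F ($162); total welfare W = $333.
Delgado receives Lot A at value $98, so the others get W − 98 = $235.
Without Delgado: best allocation of the remaining 2 bidders over all 3 lots is Tanaka→Lot A ($74), Okafor→Lot F ($162), total $236.
VCG payment = (others' best without Delgado) − (others' welfare with Delgado) = 236 − 235 = $1.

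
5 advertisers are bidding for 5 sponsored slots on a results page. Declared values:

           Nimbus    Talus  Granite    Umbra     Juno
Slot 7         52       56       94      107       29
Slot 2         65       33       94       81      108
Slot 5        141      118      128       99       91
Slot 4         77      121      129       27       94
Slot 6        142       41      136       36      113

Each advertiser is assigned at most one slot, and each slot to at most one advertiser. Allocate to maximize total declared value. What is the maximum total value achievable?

Max total: $613

Optimal: Nimbus→Slot 5 ($141), Talus→Slot 4 ($121), Granite→Slot 6 ($136), Umbra→Slot 7 ($107), Juno→Slot 2 ($108) — total 141+121+136+107+108 = $613.
Column-greedy (each slot in turn goes to its best remaining advertiser) gives $526, worse by 87.
Next-best assignment: Nimbus→Slot 6, Talus→Slot 4, Granite→Slot 5, Umbra→Slot 7, Juno→Slot 2 = $606.
Swapping Granite↔Umbra (Granite→Slot 7 $94, Umbra→Slot 6 $36) loses 113.
Checked against all permutations: $613 is optimal.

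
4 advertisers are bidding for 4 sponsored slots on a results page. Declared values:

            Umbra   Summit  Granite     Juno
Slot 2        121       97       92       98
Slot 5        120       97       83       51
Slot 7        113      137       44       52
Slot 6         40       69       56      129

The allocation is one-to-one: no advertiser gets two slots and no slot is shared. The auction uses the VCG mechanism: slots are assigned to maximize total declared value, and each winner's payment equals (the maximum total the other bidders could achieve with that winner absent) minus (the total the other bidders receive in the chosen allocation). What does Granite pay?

Efficient allocation: Umbra→Slot 5 ($120), Summit→Slot 7 ($137), Granite→Slot 2 ($92), Juno→Slot 6 ($129); total welfare W = $478.
Granite receives Slot 2 at value $92, so the others get W − 92 = $386.
Without Granite: best allocation of the remaining 3 bidders over all 4 slots is Umbra→Slot 2 ($121), Summit→Slot 7 ($137), Juno→Slot 6 ($129), total $387.
VCG payment = (others' best without Granite) − (others' welfare with Granite) = 387 − 386 = $1.

Granite pays $1.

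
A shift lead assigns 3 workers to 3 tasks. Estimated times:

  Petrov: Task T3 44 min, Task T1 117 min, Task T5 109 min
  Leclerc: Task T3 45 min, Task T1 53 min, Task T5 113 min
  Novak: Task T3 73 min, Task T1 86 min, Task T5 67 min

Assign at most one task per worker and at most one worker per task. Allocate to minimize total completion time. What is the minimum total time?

Optimal: Petrov→Task T3 (44 min), Leclerc→Task T1 (53 min), Novak→Task T5 (67 min) — total 44+53+67 = 164 min.
Next-best assignment: Petrov→Task T1, Leclerc→Task T3, Novak→Task T5 = 229 min.

Minimum total: 164 min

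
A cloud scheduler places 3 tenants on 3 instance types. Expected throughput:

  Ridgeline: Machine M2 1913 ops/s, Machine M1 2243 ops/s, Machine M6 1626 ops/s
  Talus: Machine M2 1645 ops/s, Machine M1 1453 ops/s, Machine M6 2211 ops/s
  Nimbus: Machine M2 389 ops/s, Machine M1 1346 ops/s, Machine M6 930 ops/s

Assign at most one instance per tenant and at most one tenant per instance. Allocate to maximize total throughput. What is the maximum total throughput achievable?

Max total: 5470 ops/s

Treat this as an assignment problem: match each tenant to one instance.
Optimal: Ridgeline→Machine M2 (1913 ops/s), Talus→Machine M6 (2211 ops/s), Nimbus→Machine M1 (1346 ops/s) — total 1913+2211+1346 = 5470 ops/s.
Next-best assignment: Ridgeline→Machine M1, Talus→Machine M6, Nimbus→Machine M2 = 4843 ops/s.
Checked against all permutations: 5470 ops/s is optimal.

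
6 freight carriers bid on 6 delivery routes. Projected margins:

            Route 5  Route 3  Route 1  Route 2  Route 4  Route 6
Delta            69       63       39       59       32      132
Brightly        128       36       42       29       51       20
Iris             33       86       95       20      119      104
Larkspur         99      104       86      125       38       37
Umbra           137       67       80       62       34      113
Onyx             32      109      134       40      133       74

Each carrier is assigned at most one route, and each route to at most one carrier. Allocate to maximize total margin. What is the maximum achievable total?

Treat this as an assignment problem: match each carrier to one route.
Optimal: Delta→Route 6 ($132k), Brightly→Route 5 ($128k), Iris→Route 4 ($119k), Larkspur→Route 2 ($125k), Umbra→Route 3 ($67k), Onyx→Route 1 ($134k) — total 132+128+119+125+67+134 = $705k.
Column-greedy (each route in turn goes to its best remaining carrier) gives $649k, worse by 56.
Next-best assignment: Delta→Route 6, Brightly→Route 5, Iris→Route 4, Larkspur→Route 2, Umbra→Route 1, Onyx→Route 3 = $693k.
Checked against all permutations: $705k is optimal.

Max total: $705k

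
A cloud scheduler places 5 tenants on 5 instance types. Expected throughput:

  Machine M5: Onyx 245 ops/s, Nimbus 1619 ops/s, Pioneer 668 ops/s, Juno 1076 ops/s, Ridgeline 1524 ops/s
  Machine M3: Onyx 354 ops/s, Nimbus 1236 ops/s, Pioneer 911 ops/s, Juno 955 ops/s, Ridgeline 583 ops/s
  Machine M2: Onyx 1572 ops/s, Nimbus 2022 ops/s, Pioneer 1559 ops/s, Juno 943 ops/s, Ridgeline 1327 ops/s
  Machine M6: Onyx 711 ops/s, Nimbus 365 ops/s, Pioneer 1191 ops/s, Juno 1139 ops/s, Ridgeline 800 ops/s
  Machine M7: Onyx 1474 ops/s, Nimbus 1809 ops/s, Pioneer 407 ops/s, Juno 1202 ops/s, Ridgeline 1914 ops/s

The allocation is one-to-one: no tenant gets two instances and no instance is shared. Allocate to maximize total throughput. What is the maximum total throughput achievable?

Max total: 7251 ops/s

Optimal: Onyx→Machine M2 (1572 ops/s), Nimbus→Machine M5 (1619 ops/s), Pioneer→Machine M6 (1191 ops/s), Juno→Machine M3 (955 ops/s), Ridgeline→Machine M7 (1914 ops/s) — total 1572+1619+1191+955+1914 = 7251 ops/s.
Row-greedy (each tenant in turn takes its best remaining instance) gives 6231 ops/s, worse by 1020.
Every other assignment is strictly worse.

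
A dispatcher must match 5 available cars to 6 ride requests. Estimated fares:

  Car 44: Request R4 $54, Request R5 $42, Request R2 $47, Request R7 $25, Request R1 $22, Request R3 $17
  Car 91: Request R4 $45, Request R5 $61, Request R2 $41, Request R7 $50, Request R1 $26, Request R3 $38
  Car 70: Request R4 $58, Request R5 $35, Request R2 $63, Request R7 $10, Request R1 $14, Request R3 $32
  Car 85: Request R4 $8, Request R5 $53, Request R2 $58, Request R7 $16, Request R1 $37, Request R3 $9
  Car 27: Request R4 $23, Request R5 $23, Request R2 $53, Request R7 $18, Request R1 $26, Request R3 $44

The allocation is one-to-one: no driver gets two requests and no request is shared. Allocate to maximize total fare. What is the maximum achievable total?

Maximum total: $264

Optimal: Car 44→Request R4 ($54), Car 91→Request R7 ($50), Car 70→Request R2 ($63), Car 85→Request R5 ($53), Car 27→Request R3 ($44) — total 54+50+63+53+44 = $264.
Column-greedy (each request in turn goes to its best remaining driver) gives $228, worse by 36.
Checked against all permutations: $264 is optimal.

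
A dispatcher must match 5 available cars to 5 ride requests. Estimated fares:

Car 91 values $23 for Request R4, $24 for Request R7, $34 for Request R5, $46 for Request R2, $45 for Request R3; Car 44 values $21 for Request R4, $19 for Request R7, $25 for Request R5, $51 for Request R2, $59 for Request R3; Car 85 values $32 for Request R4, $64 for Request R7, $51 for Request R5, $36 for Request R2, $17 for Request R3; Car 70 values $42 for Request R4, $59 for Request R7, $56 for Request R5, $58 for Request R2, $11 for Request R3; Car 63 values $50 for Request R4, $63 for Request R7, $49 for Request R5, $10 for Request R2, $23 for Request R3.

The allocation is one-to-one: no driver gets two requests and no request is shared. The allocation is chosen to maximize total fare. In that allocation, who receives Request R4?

This is the linear assignment problem.
Optimal: Car 91→Request R2 ($46), Car 44→Request R3 ($59), Car 85→Request R7 ($64), Car 70→Request R5 ($56), Car 63→Request R4 ($50) — total 46+59+64+56+50 = $275.
Max-entry greedy (repeatedly take the single best remaining cell) gives $265, worse by 10.
Next-best assignment: Car 91→Request R3, Car 44→Request R2, Car 85→Request R7, Car 70→Request R5, Car 63→Request R4 = $266.
Checked against all permutations: $275 is optimal.
Car 63's own top request is Request R7 ($63), but forcing Car 63→Request R7 and reassigning the rest optimally gives only $261 — worse by 14.

Car 63 receives Request R4.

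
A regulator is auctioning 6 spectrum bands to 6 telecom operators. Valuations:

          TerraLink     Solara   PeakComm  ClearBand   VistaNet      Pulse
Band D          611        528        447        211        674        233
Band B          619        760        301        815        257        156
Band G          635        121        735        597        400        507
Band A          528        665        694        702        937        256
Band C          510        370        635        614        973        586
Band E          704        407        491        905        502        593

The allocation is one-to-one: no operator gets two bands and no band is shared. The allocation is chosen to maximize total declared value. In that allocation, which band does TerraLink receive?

Optimal: TerraLink→Band D ($611M), Solara→Band B ($760M), PeakComm→Band G ($735M), ClearBand→Band E ($905M), VistaNet→Band A ($937M), Pulse→Band C ($586M) — total 611+760+735+905+937+586 = $4534M.
Row-greedy (each operator in turn takes its best remaining band) gives $4107M, worse by 427.
Swapping Pulse↔PeakComm (Pulse→Band G $507M, PeakComm→Band C $635M) loses 179.
TerraLink's own top band is Band E ($704M), but forcing TerraLink→Band E and reassigning the rest optimally gives only $4305M — worse by 229.

TerraLink receives Band D.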